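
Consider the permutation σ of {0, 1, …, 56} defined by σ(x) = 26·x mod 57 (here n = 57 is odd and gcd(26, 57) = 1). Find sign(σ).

-1

Trace 7: π^k(7) = [7, 11, 1, 26, 49, 20] for k=0..5.
14 cycles of lengths [6, 6, 6, 6, 6, 6, 3, 3, 3, 3, 3, 3, 2, 1].
sign(π) = (−1)^{n − #cycles} = (−1)^{57−14} = (−1)^43 = -1.
(26|57)_J = -1 (Zolotarev's lemma cross-check).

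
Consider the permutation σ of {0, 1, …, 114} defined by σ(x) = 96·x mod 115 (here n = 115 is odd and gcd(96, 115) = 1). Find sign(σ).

+1

Trace 31: π^k(31) = [31, 101, 36, 6, 1, 96, 16] for k=0..6.
The orbit structure of x ↦ 96x mod 115: 15 orbits of sizes [11, 11, 11, 11, 11, 11, 11, 11, 11, 11, 1, 1, 1, 1, 1].
sign(π) = (−1)^{n − #cycles} = (−1)^{115−15} = (−1)^100 = +1.
Zolotarev: (96|115) = +1, matching the cycle-count sign.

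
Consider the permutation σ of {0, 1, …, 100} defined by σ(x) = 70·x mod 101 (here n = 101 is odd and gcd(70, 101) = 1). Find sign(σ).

+1

Orbit of 95 under x↦70x: [95, 85, 92, 77, 37, 65, 5]… (length divides ord_101(70)).
Cycle type of π: 50×2 + 1; total 3 cycles.
n − c = 101 − 3 = 98; sign = (−1)^98 = +1.
Check: (70/101) = +1 by Zolotarev.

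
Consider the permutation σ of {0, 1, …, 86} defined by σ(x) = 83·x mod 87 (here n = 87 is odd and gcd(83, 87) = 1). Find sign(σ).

-1

Trace 53: π^k(53) = [53, 49, 65, 1, 83, 16, 23] for k=0..6.
Cycle type of π: 14×4 + 7×4 + 2 + 1; total 10 cycles.
10 cycles on 87: each ℓ→(−1)^(ℓ−1), product (−1)^77 = -1.
Zolotarev: (83|87) = -1, matching the cycle-count sign.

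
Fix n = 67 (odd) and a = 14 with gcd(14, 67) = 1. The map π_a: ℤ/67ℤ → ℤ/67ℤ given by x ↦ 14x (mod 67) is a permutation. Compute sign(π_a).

Orbit of 9 under x↦14x: [9, 59, 22, 40, 24, 1, 14]… (length divides ord_67(14)).
The orbit structure of x ↦ 14x mod 67: 7 orbits of sizes [11, 11, 11, 11, 11, 11, 1].
With 7 cycles on 67 points, sign = (−1)^{67−7} = +1.

+1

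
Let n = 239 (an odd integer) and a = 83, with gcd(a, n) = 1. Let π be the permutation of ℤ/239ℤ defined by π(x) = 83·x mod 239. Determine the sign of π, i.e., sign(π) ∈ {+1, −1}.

+1

Start at x=40: 40 → 213 → 232 → 136 → 55 → 24 → 80 → … (one orbit).
The orbit structure of x ↦ 83x mod 239: 3 orbits of sizes [119, 119, 1].
239 − 3 = 236 transpositions; sign(π) = (−1)^236 = +1.
Via Zolotarev, sign(π_{83}) = (83|239) = +1.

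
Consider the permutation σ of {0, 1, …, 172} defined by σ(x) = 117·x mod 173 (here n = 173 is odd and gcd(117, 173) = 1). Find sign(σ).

+1

Start at x=106: 106 → 119 → 83 → 23 → 96 → 160 → 36 → … (one orbit).
Decompose π into cycles: lengths [43, 43, 43, 43, 1] (5 cycles, including the fixed point 0).
173 − 5 = 168 transpositions; sign(π) = (−1)^168 = +1.
The Jacobi symbol (117|173) = +1 (Zolotarev) agrees.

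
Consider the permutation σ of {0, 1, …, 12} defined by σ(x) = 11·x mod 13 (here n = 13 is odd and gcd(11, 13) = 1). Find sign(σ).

Orbit of 9 under x↦11x: [9, 8, 10, 6, 1, 11, 4]… (length divides ord_13(11)).
2 cycles of lengths [12, 1].
Σ(ℓ_i−1) = 13−2 = 11; sign = (−1)^11 = -1.
Zolotarev: (11|13) = -1, matching the cycle-count sign.

-1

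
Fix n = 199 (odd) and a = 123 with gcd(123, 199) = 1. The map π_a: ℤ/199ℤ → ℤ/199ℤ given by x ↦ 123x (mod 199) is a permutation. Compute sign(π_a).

Start at x=25: 25 → 90 → 125 → 52 → 28 → 61 → 140 → … (one orbit).
The orbit structure of x ↦ 123x mod 199: 7 orbits of sizes [33, 33, 33, 33, 33, 33, 1].
With 7 cycles on 199 points, sign = (−1)^{199−7} = +1.
Via Zolotarev, sign(π_{123}) = (123|199) = +1.

+1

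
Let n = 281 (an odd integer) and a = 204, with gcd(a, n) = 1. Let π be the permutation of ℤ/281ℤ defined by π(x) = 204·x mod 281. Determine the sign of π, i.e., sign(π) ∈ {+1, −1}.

-1

Trace 275: π^k(275) = [275, 181, 113, 10, 73, 280, 77] for k=0..6.
The orbit structure of x ↦ 204x mod 281: 6 orbits of sizes [56, 56, 56, 56, 56, 1].
6 cycles on 281: each ℓ→(−1)^(ℓ−1), product (−1)^275 = -1.
Via Zolotarev, sign(π_{204}) = (204|281) = -1.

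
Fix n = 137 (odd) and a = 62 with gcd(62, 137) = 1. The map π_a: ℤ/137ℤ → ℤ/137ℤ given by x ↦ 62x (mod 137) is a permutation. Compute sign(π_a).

Start at x=47: 47 → 37 → 102 → 22 → 131 → 39 → 89 → … (one orbit).
Decompose π into cycles: lengths [136, 1] (2 cycles, including the fixed point 0).
With 2 cycles on 137 points, sign = (−1)^{137−2} = -1.
Via Zolotarev, sign(π_{62}) = (62|137) = -1.

-1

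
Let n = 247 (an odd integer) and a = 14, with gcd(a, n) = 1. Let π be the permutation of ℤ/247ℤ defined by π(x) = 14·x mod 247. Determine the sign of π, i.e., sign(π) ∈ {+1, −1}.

-1

Trace 235: π^k(235) = [235, 79, 118, 170, 157, 222, 144] for k=0..6.
Decompose π into cycles: lengths [18, 18, 18, 18, 18, 18, 18, 18, 18, 18, 18, 18, 18, 1, 1, 1, 1, 1, 1, 1, 1, 1, 1, 1, 1, 1] (26 cycles, including the fixed point 0).
247 − 26 = 221 transpositions; sign(π) = (−1)^221 = -1.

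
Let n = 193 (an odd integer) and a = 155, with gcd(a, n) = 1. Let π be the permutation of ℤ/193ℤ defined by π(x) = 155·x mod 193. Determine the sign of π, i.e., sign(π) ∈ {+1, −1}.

-1

Start at x=177: 177 → 29 → 56 → 188 → 190 → 114 → 107 → … (one orbit).
Decompose π into cycles: lengths [192, 1] (2 cycles, including the fixed point 0).
Σ(ℓ_i−1) = 193−2 = 191; sign = (−1)^191 = -1.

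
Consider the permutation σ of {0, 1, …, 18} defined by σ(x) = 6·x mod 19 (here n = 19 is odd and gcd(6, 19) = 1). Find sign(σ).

Trace 4: π^k(4) = [4, 5, 11, 9, 16, 1, 6] for k=0..6.
Decompose π into cycles: lengths [9, 9, 1] (3 cycles, including the fixed point 0).
sign(π) = (−1)^{n − #cycles} = (−1)^{19−3} = (−1)^16 = +1.
(6|19)_J = +1 (Zolotarev's lemma cross-check).

+1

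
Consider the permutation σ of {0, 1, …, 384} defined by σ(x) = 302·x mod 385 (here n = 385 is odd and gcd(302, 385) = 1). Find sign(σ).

-1

Start at x=344: 344 → 323 → 141 → 232 → 379 → 113 → 246 → … (one orbit).
42 cycles of lengths [20, 20, 20, 20, 20, 20, 20, 20, 20, 20, 20, 20, 20, 20, 5, 5, 5, 5, 5, 5, 5, 5, 5, 5, 5, 5, 5, 5, 4, 4, 4, 4, 4, 4, 4, 1, 1, 1, 1, 1, 1, 1].
Σ(ℓ_i−1) = 385−42 = 343; sign = (−1)^343 = -1.
(302|385)_J = -1 (Zolotarev's lemma cross-check).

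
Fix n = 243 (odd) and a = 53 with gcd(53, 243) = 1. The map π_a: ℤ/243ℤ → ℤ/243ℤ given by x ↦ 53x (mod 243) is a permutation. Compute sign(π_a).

Trace 217: π^k(217) = [217, 80, 109, 188, 1, 53, 136] for k=0..6.
π_53 has 32 disjoint cycles with lengths [18, 18, 18, 18, 18, 18, 18, 18, 18, 6, 6, 6, 6, 6, 6, 6, 6, 6, 2, 2, 2, 2, 2, 2, 2, 2, 2, 2, 2, 2, 2, 1] on {0,…,242}.
With 32 cycles on 243 points, sign = (−1)^{243−32} = -1.
The Jacobi symbol (53|243) = -1 (Zolotarev) agrees.

-1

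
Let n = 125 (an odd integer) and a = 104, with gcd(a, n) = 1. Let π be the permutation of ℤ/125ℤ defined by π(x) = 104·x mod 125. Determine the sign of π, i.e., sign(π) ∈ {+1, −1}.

Start at x=106: 106 → 24 → 121 → 84 → 111 → 44 → 76 → … (one orbit).
π_104 has 7 disjoint cycles with lengths [50, 50, 10, 10, 2, 2, 1] on {0,…,124}.
With 7 cycles on 125 points, sign = (−1)^{125−7} = +1.

+1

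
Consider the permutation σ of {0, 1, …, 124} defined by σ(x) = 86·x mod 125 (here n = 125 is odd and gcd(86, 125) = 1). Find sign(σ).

+1

Orbit of 46 under x↦86x: [46, 81, 91, 76, 36, 96, 6]… (length divides ord_125(86)).
Decompose π into cycles: lengths [25, 25, 25, 25, 5, 5, 5, 5, 1, 1, 1, 1, 1] (13 cycles, including the fixed point 0).
n − c = 125 − 13 = 112; sign = (−1)^112 = +1.
The Jacobi symbol (86|125) = +1 (Zolotarev) agrees.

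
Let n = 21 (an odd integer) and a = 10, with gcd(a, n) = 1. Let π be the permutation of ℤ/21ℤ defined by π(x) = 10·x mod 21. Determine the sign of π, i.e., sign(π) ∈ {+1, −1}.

-1

Trace 19: π^k(19) = [19, 1, 10, 16, 13, 4] for k=0..5.
Cycle type of π: 6×3 + 1×3; total 6 cycles.
21 − 6 = 15 transpositions; sign(π) = (−1)^15 = -1.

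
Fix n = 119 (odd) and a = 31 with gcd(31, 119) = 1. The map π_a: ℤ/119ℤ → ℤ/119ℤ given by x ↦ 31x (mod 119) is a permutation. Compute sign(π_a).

+1

Trace 67: π^k(67) = [67, 54, 8, 10, 72, 90, 53] for k=0..6.
π_31 has 5 disjoint cycles with lengths [48, 48, 16, 6, 1] on {0,…,118}.
119 − 5 = 114 transpositions; sign(π) = (−1)^114 = +1.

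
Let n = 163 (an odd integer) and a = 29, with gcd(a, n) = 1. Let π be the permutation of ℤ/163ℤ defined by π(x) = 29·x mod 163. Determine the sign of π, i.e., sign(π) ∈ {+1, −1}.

Trace 121: π^k(121) = [121, 86, 49, 117, 133, 108, 35] for k=0..6.
The orbit structure of x ↦ 29x mod 163: 2 orbits of sizes [162, 1].
sign(π) = (−1)^{n − #cycles} = (−1)^{163−2} = (−1)^161 = -1.

-1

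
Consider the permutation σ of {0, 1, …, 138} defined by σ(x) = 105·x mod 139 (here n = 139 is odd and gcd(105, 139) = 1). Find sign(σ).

Orbit of 76 under x↦105x: [76, 57, 8, 6, 74, 125, 59]… (length divides ord_139(105)).
Cycle lengths of π_105 on ℤ/139ℤ: [46, 46, 46, 1]; 4 cycles in total.
Σ(ℓ_i−1) = 139−4 = 135; sign = (−1)^135 = -1.
Zolotarev: (105|139) = -1, matching the cycle-count sign.

-1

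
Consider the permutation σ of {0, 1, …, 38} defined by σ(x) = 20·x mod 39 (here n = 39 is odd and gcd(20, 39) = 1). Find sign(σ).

Trace 16: π^k(16) = [16, 8, 4, 2, 1, 20, 10] for k=0..6.
Cycle lengths of π_20 on ℤ/39ℤ: [12, 12, 12, 2, 1]; 5 cycles in total.
n − c = 39 − 5 = 34; sign = (−1)^34 = +1.
Via Zolotarev, sign(π_{20}) = (20|39) = +1.

+1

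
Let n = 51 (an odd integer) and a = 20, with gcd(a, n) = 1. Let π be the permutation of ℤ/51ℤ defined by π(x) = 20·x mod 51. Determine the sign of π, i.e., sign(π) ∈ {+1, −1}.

Start at x=25: 25 → 41 → 4 → 29 → 19 → 23 → 1 → … (one orbit).
5 cycles of lengths [16, 16, 16, 2, 1].
Σ(ℓ_i−1) = 51−5 = 46; sign = (−1)^46 = +1.

+1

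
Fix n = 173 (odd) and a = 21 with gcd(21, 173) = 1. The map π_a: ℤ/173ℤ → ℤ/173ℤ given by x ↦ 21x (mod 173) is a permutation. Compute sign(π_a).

+1

Trace 157: π^k(157) = [157, 10, 37, 85, 55, 117, 35] for k=0..6.
3 cycles of lengths [86, 86, 1].
sign(π) = (−1)^{n − #cycles} = (−1)^{173−3} = (−1)^170 = +1.
The Jacobi symbol (21|173) = +1 (Zolotarev) agrees.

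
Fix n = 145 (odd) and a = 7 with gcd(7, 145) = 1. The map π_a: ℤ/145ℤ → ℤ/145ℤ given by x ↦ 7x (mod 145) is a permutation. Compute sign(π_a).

-1

Orbit of 16 under x↦7x: [16, 112, 59, 123, 136, 82, 139]… (length divides ord_145(7)).
Cycle lengths of π_7 on ℤ/145ℤ: [28, 28, 28, 28, 7, 7, 7, 7, 4, 1]; 10 cycles in total.
145 − 10 = 135 transpositions; sign(π) = (−1)^135 = -1.
Check: (7/145) = -1 by Zolotarev.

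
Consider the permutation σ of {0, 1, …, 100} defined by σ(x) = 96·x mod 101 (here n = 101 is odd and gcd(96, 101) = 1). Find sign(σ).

+1

Start at x=85: 85 → 80 → 4 → 81 → 100 → 5 → 76 → … (one orbit).
Decompose π into cycles: lengths [50, 50, 1] (3 cycles, including the fixed point 0).
101 − 3 = 98 transpositions; sign(π) = (−1)^98 = +1.
Via Zolotarev, sign(π_{96}) = (96|101) = +1.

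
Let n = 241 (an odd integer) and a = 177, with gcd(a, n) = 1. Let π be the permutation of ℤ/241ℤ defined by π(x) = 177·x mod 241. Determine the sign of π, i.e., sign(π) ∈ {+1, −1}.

Orbit of 177 under x↦177x: [177, 240, 64, 1]… (length divides ord_241(177)).
Cycle lengths of π_177 on ℤ/241ℤ: [4, 4, 4, 4, 4, 4, 4, 4, 4, 4, 4, 4, 4, 4, 4, 4, 4, 4, 4, 4, 4, 4, 4, 4, 4, 4, 4, 4, 4, 4, 4, 4, 4, 4, 4, 4, 4, 4, 4, 4, 4, 4, 4, 4, 4, 4, 4, 4, 4, 4, 4, 4, 4, 4, 4, 4, 4, 4, 4, 4, 1]; 61 cycles in total.
241 − 61 = 180 transpositions; sign(π) = (−1)^180 = +1.

+1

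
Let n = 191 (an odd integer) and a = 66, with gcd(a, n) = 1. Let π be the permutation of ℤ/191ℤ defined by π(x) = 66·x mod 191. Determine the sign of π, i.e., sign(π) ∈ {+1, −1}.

Orbit of 55 under x↦66x: [55, 1, 66, 154, 41, 32, 11]… (length divides ord_191(66)).
Decompose π into cycles: lengths [38, 38, 38, 38, 38, 1] (6 cycles, including the fixed point 0).
sign(π) = (−1)^{n − #cycles} = (−1)^{191−6} = (−1)^185 = -1.

-1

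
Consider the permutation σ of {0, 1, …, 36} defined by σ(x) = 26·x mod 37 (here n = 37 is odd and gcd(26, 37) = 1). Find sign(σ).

+1

Orbit of 1 under x↦26x: [1, 26, 10]… (length divides ord_37(26)).
Cycle lengths of π_26 on ℤ/37ℤ: [3, 3, 3, 3, 3, 3, 3, 3, 3, 3, 3, 3, 1]; 13 cycles in total.
Σ(ℓ_i−1) = 37−13 = 24; sign = (−1)^24 = +1.
(26|37)_J = +1 (Zolotarev's lemma cross-check).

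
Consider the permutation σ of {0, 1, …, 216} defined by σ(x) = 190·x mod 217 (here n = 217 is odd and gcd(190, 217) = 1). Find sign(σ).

Trace 78: π^k(78) = [78, 64, 8, 1, 190] for k=0..4.
Cycle type of π: 5×42 + 1×7; total 49 cycles.
49 cycles on 217: each ℓ→(−1)^(ℓ−1), product (−1)^168 = +1.

+1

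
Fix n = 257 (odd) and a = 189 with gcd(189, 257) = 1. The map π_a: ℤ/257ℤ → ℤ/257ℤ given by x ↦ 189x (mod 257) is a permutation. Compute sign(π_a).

+1

Trace 129: π^k(129) = [129, 223, 256, 68, 2, 121, 253] for k=0..6.
Cycle lengths of π_189 on ℤ/257ℤ: [32, 32, 32, 32, 32, 32, 32, 32, 1]; 9 cycles in total.
Σ(ℓ_i−1) = 257−9 = 248; sign = (−1)^248 = +1.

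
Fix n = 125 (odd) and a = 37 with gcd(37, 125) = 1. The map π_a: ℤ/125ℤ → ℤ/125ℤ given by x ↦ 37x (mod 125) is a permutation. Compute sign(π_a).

Orbit of 52 under x↦37x: [52, 49, 63, 81, 122, 14, 18]… (length divides ord_125(37)).
Cycle type of π: 100 + 20 + 4 + 1; total 4 cycles.
With 4 cycles on 125 points, sign = (−1)^{125−4} = -1.

-1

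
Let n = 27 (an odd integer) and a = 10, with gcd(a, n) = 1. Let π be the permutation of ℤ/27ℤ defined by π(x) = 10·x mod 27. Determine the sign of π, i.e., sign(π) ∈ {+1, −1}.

Start at x=10: 10 → 19 → 1 → 10 (one orbit).
Decompose π into cycles: lengths [3, 3, 3, 3, 3, 3, 1, 1, 1, 1, 1, 1, 1, 1, 1] (15 cycles, including the fixed point 0).
15 cycles on 27: each ℓ→(−1)^(ℓ−1), product (−1)^12 = +1.
The Jacobi symbol (10|27) = +1 (Zolotarev) agrees.

+1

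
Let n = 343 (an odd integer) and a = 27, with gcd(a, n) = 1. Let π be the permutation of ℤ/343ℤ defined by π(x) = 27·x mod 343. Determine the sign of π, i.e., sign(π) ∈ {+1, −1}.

-1

Orbit of 314 under x↦27x: [314, 246, 125, 288, 230, 36, 286]… (length divides ord_343(27)).
Cycle type of π: 98×3 + 14×3 + 2×3 + 1; total 10 cycles.
With 10 cycles on 343 points, sign = (−1)^{343−10} = -1.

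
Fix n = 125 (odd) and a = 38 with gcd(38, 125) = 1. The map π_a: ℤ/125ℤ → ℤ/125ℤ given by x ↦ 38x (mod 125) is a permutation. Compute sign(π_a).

-1

Orbit of 103 under x↦38x: [103, 39, 107, 66, 8, 54, 52]… (length divides ord_125(38)).
4 cycles of lengths [100, 20, 4, 1].
sign(π) = (−1)^{n − #cycles} = (−1)^{125−4} = (−1)^121 = -1.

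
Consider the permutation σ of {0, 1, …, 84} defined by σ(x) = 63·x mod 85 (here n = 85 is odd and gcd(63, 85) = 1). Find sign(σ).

Orbit of 62 under x↦63x: [62, 81, 3, 19, 7, 16, 73]… (length divides ord_85(63)).
Decompose π into cycles: lengths [16, 16, 16, 16, 16, 4, 1] (7 cycles, including the fixed point 0).
85 − 7 = 78 transpositions; sign(π) = (−1)^78 = +1.
(63|85)_J = +1 (Zolotarev's lemma cross-check).

+1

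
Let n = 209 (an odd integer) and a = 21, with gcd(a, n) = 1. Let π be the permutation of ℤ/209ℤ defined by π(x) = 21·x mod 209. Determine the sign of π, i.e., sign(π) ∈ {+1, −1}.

Trace 199: π^k(199) = [199, 208, 188, 186, 144, 98, 177] for k=0..6.
Decompose π into cycles: lengths [18, 18, 18, 18, 18, 18, 18, 18, 18, 18, 18, 2, 2, 2, 2, 2, 1] (17 cycles, including the fixed point 0).
With 17 cycles on 209 points, sign = (−1)^{209−17} = +1.
Zolotarev: (21|209) = +1, matching the cycle-count sign.

+1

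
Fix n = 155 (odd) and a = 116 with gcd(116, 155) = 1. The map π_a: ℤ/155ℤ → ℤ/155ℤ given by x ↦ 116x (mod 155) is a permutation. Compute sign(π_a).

Start at x=101: 101 → 91 → 16 → 151 → 1 → 116 → 126 → … (one orbit).
20 cycles of lengths [10, 10, 10, 10, 10, 10, 10, 10, 10, 10, 10, 10, 10, 10, 10, 1, 1, 1, 1, 1].
155 − 20 = 135 transpositions; sign(π) = (−1)^135 = -1.
Zolotarev: (116|155) = -1, matching the cycle-count sign.

-1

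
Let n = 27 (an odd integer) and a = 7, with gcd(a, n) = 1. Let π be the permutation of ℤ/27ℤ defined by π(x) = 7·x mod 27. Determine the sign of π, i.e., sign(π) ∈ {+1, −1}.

Trace 25: π^k(25) = [25, 13, 10, 16, 4, 1, 7] for k=0..6.
Cycle type of π: 9×2 + 3×2 + 1×3; total 7 cycles.
Σ(ℓ_i−1) = 27−7 = 20; sign = (−1)^20 = +1.
Via Zolotarev, sign(π_{7}) = (7|27) = +1.

+1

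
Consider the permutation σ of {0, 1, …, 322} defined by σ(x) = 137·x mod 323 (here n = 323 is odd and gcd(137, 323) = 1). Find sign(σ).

Orbit of 239 under x↦137x: [239, 120, 290, 1, 137, 35, 273]… (length divides ord_323(137)).
51 cycles of lengths [9, 9, 9, 9, 9, 9, 9, 9, 9, 9, 9, 9, 9, 9, 9, 9, 9, 9, 9, 9, 9, 9, 9, 9, 9, 9, 9, 9, 9, 9, 9, 9, 9, 9, 1, 1, 1, 1, 1, 1, 1, 1, 1, 1, 1, 1, 1, 1, 1, 1, 1].
323 − 51 = 272 transpositions; sign(π) = (−1)^272 = +1.
(137|323)_J = +1 (Zolotarev's lemma cross-check).

+1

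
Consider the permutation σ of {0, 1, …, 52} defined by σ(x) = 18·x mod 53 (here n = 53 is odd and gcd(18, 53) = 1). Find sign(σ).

-1

Start at x=21: 21 → 7 → 20 → 42 → 14 → 40 → 31 → … (one orbit).
Decompose π into cycles: lengths [52, 1] (2 cycles, including the fixed point 0).
2 cycles on 53: each ℓ→(−1)^(ℓ−1), product (−1)^51 = -1.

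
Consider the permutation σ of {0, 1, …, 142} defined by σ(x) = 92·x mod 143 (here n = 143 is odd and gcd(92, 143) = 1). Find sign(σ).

+1

Start at x=1: 1 → 92 → 27 → 53 → 14 → 1 (one orbit).
Cycle type of π: 5×26 + 1×13; total 39 cycles.
143 − 39 = 104 transpositions; sign(π) = (−1)^104 = +1.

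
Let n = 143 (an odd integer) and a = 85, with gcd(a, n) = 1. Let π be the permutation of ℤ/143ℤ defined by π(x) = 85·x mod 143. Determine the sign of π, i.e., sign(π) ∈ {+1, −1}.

Trace 54: π^k(54) = [54, 14, 46, 49, 18, 100, 63] for k=0..6.
Cycle lengths of π_85 on ℤ/143ℤ: [60, 60, 12, 10, 1]; 5 cycles in total.
sign(π) = (−1)^{n − #cycles} = (−1)^{143−5} = (−1)^138 = +1.
Check: (85/143) = +1 by Zolotarev.

+1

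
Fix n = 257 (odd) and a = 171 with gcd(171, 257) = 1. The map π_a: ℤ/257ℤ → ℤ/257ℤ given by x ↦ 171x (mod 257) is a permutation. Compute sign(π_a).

-1

Trace 2: π^k(2) = [2, 85, 143, 38, 73, 147, 208] for k=0..6.
Decompose π into cycles: lengths [256, 1] (2 cycles, including the fixed point 0).
n − c = 257 − 2 = 255; sign = (−1)^255 = -1.
(171|257)_J = -1 (Zolotarev's lemma cross-check).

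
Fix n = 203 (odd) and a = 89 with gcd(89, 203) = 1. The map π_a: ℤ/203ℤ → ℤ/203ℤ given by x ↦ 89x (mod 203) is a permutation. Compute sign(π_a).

+1

Orbit of 179 under x↦89x: [179, 97, 107, 185, 22, 131, 88]… (length divides ord_203(89)).
π_89 has 5 disjoint cycles with lengths [84, 84, 28, 6, 1] on {0,…,202}.
sign(π) = (−1)^{n − #cycles} = (−1)^{203−5} = (−1)^198 = +1.
Check: (89/203) = +1 by Zolotarev.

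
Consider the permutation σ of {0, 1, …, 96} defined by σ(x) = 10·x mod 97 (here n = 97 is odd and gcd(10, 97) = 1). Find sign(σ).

-1

Trace 44: π^k(44) = [44, 52, 35, 59, 8, 80, 24] for k=0..6.
Cycle lengths of π_10 on ℤ/97ℤ: [96, 1]; 2 cycles in total.
n − c = 97 − 2 = 95; sign = (−1)^95 = -1.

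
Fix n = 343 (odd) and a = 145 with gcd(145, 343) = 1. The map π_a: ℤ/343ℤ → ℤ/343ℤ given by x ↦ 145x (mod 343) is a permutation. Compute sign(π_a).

Trace 327: π^k(327) = [327, 81, 83, 30, 234, 316, 201] for k=0..6.
Decompose π into cycles: lengths [294, 42, 6, 1] (4 cycles, including the fixed point 0).
4 cycles on 343: each ℓ→(−1)^(ℓ−1), product (−1)^339 = -1.

-1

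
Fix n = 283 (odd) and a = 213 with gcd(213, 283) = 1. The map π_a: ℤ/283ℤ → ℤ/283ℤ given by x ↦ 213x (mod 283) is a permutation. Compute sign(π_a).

Start at x=221: 221 → 95 → 142 → 248 → 186 → 281 → 140 → … (one orbit).
Cycle lengths of π_213 on ℤ/283ℤ: [282, 1]; 2 cycles in total.
283 − 2 = 281 transpositions; sign(π) = (−1)^281 = -1.
(213|283)_J = -1 (Zolotarev's lemma cross-check).

-1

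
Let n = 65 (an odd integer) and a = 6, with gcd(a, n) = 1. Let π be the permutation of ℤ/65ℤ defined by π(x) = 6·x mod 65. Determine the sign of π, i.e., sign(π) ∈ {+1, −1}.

Orbit of 21 under x↦6x: [21, 61, 41, 51, 46, 16, 31]… (length divides ord_65(6)).
Decompose π into cycles: lengths [12, 12, 12, 12, 12, 1, 1, 1, 1, 1] (10 cycles, including the fixed point 0).
10 cycles on 65: each ℓ→(−1)^(ℓ−1), product (−1)^55 = -1.
Zolotarev: (6|65) = -1, matching the cycle-count sign.

-1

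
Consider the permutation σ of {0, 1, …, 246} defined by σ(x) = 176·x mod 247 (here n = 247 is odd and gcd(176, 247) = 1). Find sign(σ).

-1

Start at x=229: 229 → 43 → 158 → 144 → 150 → 218 → 83 → … (one orbit).
Cycle type of π: 36×6 + 12 + 9×2 + 1; total 10 cycles.
sign(π) = (−1)^{n − #cycles} = (−1)^{247−10} = (−1)^237 = -1.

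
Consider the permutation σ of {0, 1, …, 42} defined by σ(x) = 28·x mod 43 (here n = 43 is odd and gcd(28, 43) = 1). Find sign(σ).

-1

Trace 30: π^k(30) = [30, 23, 42, 15, 33, 21, 29] for k=0..6.
Cycle lengths of π_28 on ℤ/43ℤ: [42, 1]; 2 cycles in total.
sign(π) = (−1)^{n − #cycles} = (−1)^{43−2} = (−1)^41 = -1.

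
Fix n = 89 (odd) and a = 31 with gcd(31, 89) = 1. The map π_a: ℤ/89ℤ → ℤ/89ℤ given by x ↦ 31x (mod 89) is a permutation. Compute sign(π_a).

Start at x=63: 63 → 84 → 23 → 1 → 31 → 71 → 65 → … (one orbit).
The orbit structure of x ↦ 31x mod 89: 2 orbits of sizes [88, 1].
Σ(ℓ_i−1) = 89−2 = 87; sign = (−1)^87 = -1.
Zolotarev: (31|89) = -1, matching the cycle-count sign.

-1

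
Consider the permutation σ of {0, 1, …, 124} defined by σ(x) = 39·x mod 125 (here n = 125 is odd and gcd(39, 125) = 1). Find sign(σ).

+1

Trace 116: π^k(116) = [116, 24, 61, 4, 31, 84, 26] for k=0..6.
Decompose π into cycles: lengths [50, 50, 10, 10, 2, 2, 1] (7 cycles, including the fixed point 0).
125 − 7 = 118 transpositions; sign(π) = (−1)^118 = +1.
The Jacobi symbol (39|125) = +1 (Zolotarev) agrees.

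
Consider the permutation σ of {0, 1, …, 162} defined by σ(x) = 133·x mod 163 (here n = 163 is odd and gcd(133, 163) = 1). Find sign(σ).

Start at x=85: 85 → 58 → 53 → 40 → 104 → 140 → 38 → … (one orbit).
π_133 has 19 disjoint cycles with lengths [9, 9, 9, 9, 9, 9, 9, 9, 9, 9, 9, 9, 9, 9, 9, 9, 9, 9, 1] on {0,…,162}.
Σ(ℓ_i−1) = 163−19 = 144; sign = (−1)^144 = +1.

+1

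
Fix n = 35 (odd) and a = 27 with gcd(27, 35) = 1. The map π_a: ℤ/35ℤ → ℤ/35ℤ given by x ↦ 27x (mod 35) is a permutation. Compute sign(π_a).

+1

Orbit of 29 under x↦27x: [29, 13, 1, 27]… (length divides ord_35(27)).
The orbit structure of x ↦ 27x mod 35: 11 orbits of sizes [4, 4, 4, 4, 4, 4, 4, 2, 2, 2, 1].
11 cycles on 35: each ℓ→(−1)^(ℓ−1), product (−1)^24 = +1.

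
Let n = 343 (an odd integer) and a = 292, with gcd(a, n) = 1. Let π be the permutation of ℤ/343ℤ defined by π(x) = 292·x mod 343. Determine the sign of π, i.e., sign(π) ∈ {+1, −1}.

-1

Start at x=279: 279 → 177 → 234 → 71 → 152 → 137 → 216 → … (one orbit).
π_292 has 4 disjoint cycles with lengths [294, 42, 6, 1] on {0,…,342}.
343 − 4 = 339 transpositions; sign(π) = (−1)^339 = -1.
Zolotarev: (292|343) = -1, matching the cycle-count sign.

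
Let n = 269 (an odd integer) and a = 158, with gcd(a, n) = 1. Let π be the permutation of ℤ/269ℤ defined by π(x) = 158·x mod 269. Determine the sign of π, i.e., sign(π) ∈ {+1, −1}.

-1

Orbit of 62 under x↦158x: [62, 112, 211, 251, 115, 147, 92]… (length divides ord_269(158)).
Cycle type of π: 268 + 1; total 2 cycles.
2 cycles on 269: each ℓ→(−1)^(ℓ−1), product (−1)^267 = -1.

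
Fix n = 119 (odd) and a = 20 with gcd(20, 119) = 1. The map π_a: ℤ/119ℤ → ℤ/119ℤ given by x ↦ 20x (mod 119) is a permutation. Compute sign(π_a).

+1

Start at x=8: 8 → 41 → 106 → 97 → 36 → 6 → 1 → … (one orbit).
π_20 has 11 disjoint cycles with lengths [16, 16, 16, 16, 16, 16, 16, 2, 2, 2, 1] on {0,…,118}.
119 − 11 = 108 transpositions; sign(π) = (−1)^108 = +1.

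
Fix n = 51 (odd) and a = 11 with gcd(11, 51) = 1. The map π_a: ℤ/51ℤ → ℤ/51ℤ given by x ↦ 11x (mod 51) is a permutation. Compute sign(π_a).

+1

Orbit of 1 under x↦11x: [1, 11, 19, 5, 4, 44, 25]… (length divides ord_51(11)).
Cycle lengths of π_11 on ℤ/51ℤ: [16, 16, 16, 2, 1]; 5 cycles in total.
n − c = 51 − 5 = 46; sign = (−1)^46 = +1.
Check: (11/51) = +1 by Zolotarev.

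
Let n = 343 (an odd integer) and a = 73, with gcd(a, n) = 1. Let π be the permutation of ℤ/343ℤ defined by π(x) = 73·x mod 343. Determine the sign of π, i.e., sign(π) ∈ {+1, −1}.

-1

Start at x=331: 331 → 153 → 193 → 26 → 183 → 325 → 58 → … (one orbit).
Cycle lengths of π_73 on ℤ/343ℤ: [294, 42, 6, 1]; 4 cycles in total.
n − c = 343 − 4 = 339; sign = (−1)^339 = -1.
The Jacobi symbol (73|343) = -1 (Zolotarev) agrees.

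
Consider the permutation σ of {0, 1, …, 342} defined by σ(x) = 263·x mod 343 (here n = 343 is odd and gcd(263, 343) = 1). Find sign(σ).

Start at x=1: 1 → 263 → 226 → 99 → 312 → 79 → 197 → … (one orbit).
31 cycles of lengths [21, 21, 21, 21, 21, 21, 21, 21, 21, 21, 21, 21, 21, 21, 3, 3, 3, 3, 3, 3, 3, 3, 3, 3, 3, 3, 3, 3, 3, 3, 1].
sign(π) = (−1)^{n − #cycles} = (−1)^{343−31} = (−1)^312 = +1.
Via Zolotarev, sign(π_{263}) = (263|343) = +1.

+1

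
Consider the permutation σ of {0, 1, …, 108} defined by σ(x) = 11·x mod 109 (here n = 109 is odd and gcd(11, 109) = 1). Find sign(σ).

-1

Orbit of 34 under x↦11x: [34, 47, 81, 19, 100, 10, 1]… (length divides ord_109(11)).
Cycle type of π: 108 + 1; total 2 cycles.
2 cycles on 109: each ℓ→(−1)^(ℓ−1), product (−1)^107 = -1.
(11|109)_J = -1 (Zolotarev's lemma cross-check).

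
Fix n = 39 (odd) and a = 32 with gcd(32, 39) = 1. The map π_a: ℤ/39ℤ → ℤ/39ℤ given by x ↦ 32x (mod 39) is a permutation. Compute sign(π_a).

Trace 16: π^k(16) = [16, 5, 4, 11, 1, 32, 10] for k=0..6.
Cycle lengths of π_32 on ℤ/39ℤ: [12, 12, 12, 2, 1]; 5 cycles in total.
39 − 5 = 34 transpositions; sign(π) = (−1)^34 = +1.
(32|39)_J = +1 (Zolotarev's lemma cross-check).

+1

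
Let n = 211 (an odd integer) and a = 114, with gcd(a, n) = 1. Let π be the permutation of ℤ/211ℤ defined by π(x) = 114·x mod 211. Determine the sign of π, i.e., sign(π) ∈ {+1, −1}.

Orbit of 87 under x↦114x: [87, 1, 114, 125, 113, 11, 199]… (length divides ord_211(114)).
Decompose π into cycles: lengths [35, 35, 35, 35, 35, 35, 1] (7 cycles, including the fixed point 0).
Σ(ℓ_i−1) = 211−7 = 204; sign = (−1)^204 = +1.
Via Zolotarev, sign(π_{114}) = (114|211) = +1.

+1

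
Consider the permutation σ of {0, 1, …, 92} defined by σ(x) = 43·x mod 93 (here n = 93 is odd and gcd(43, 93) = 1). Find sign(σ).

-1

Start at x=34: 34 → 67 → 91 → 7 → 22 → 16 → 37 → … (one orbit).
π_43 has 6 disjoint cycles with lengths [30, 30, 30, 1, 1, 1] on {0,…,92}.
sign(π) = (−1)^{n − #cycles} = (−1)^{93−6} = (−1)^87 = -1.
Via Zolotarev, sign(π_{43}) = (43|93) = -1.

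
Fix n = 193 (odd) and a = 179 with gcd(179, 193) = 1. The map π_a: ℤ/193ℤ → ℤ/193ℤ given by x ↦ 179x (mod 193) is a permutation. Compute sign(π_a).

Start at x=121: 121 → 43 → 170 → 129 → 124 → 1 → 179 → … (one orbit).
Cycle type of π: 32×6 + 1; total 7 cycles.
n − c = 193 − 7 = 186; sign = (−1)^186 = +1.

+1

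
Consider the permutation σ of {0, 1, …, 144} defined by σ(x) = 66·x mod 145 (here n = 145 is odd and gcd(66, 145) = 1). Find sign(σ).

-1

Orbit of 66 under x↦66x: [66, 6, 106, 36, 56, 71, 46]… (length divides ord_145(66)).
π_66 has 10 disjoint cycles with lengths [28, 28, 28, 28, 28, 1, 1, 1, 1, 1] on {0,…,144}.
Σ(ℓ_i−1) = 145−10 = 135; sign = (−1)^135 = -1.
Check: (66/145) = -1 by Zolotarev.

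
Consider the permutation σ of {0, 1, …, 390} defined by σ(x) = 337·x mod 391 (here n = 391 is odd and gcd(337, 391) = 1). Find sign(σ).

+1

Trace 286: π^k(286) = [286, 196, 364, 285, 250, 185, 176] for k=0..6.
Cycle type of π: 176×2 + 22 + 16 + 1; total 5 cycles.
Σ(ℓ_i−1) = 391−5 = 386; sign = (−1)^386 = +1.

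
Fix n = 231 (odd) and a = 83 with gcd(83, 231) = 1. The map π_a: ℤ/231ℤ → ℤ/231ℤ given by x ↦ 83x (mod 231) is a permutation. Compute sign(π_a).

-1

Trace 41: π^k(41) = [41, 169, 167, 1, 83, 190, 62] for k=0..6.
Decompose π into cycles: lengths [10, 10, 10, 10, 10, 10, 10, 10, 10, 10, 10, 10, 10, 10, 10, 10, 10, 10, 10, 10, 10, 2, 2, 2, 2, 2, 2, 2, 2, 2, 2, 1] (32 cycles, including the fixed point 0).
231 − 32 = 199 transpositions; sign(π) = (−1)^199 = -1.
Check: (83/231) = -1 by Zolotarev.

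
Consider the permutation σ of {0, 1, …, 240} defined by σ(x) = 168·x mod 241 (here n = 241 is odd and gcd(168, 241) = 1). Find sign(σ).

Trace 115: π^k(115) = [115, 40, 213, 116, 208, 240, 73] for k=0..6.
The orbit structure of x ↦ 168x mod 241: 4 orbits of sizes [80, 80, 80, 1].
n − c = 241 − 4 = 237; sign = (−1)^237 = -1.

-1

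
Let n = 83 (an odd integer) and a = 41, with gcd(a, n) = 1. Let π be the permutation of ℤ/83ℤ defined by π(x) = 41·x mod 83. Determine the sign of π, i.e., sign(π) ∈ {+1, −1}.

+1

Trace 48: π^k(48) = [48, 59, 12, 77, 3, 40, 63] for k=0..6.
Cycle type of π: 41×2 + 1; total 3 cycles.
n − c = 83 − 3 = 80; sign = (−1)^80 = +1.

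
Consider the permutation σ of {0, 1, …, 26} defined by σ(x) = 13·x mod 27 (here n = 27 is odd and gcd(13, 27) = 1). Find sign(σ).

Orbit of 1 under x↦13x: [1, 13, 7, 10, 22, 16, 19]… (length divides ord_27(13)).
Decompose π into cycles: lengths [9, 9, 3, 3, 1, 1, 1] (7 cycles, including the fixed point 0).
Σ(ℓ_i−1) = 27−7 = 20; sign = (−1)^20 = +1.

+1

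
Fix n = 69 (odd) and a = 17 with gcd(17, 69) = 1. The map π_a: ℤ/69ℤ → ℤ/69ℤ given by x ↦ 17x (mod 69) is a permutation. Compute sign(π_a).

Trace 1: π^k(1) = [1, 17, 13, 14, 31, 44, 58] for k=0..6.
The orbit structure of x ↦ 17x mod 69: 5 orbits of sizes [22, 22, 22, 2, 1].
n − c = 69 − 5 = 64; sign = (−1)^64 = +1.

+1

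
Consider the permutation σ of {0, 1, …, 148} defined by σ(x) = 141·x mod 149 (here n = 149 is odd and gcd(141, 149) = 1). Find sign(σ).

-1

Start at x=126: 126 → 35 → 18 → 5 → 109 → 22 → 122 → … (one orbit).
Decompose π into cycles: lengths [148, 1] (2 cycles, including the fixed point 0).
With 2 cycles on 149 points, sign = (−1)^{149−2} = -1.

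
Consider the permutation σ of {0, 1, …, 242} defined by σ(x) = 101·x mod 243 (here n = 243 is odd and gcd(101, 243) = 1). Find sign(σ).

-1

Trace 208: π^k(208) = [208, 110, 175, 179, 97, 77, 1] for k=0..6.
Decompose π into cycles: lengths [162, 54, 18, 6, 2, 1] (6 cycles, including the fixed point 0).
With 6 cycles on 243 points, sign = (−1)^{243−6} = -1.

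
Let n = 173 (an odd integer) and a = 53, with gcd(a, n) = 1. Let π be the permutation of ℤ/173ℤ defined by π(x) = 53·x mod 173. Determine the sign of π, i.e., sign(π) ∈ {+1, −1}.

-1

Trace 153: π^k(153) = [153, 151, 45, 136, 115, 40, 44] for k=0..6.
π_53 has 2 disjoint cycles with lengths [172, 1] on {0,…,172}.
sign(π) = (−1)^{n − #cycles} = (−1)^{173−2} = (−1)^171 = -1.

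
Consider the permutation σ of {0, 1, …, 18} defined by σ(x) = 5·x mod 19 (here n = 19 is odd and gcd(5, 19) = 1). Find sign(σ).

+1

Orbit of 1 under x↦5x: [1, 5, 6, 11, 17, 9, 7]… (length divides ord_19(5)).
Decompose π into cycles: lengths [9, 9, 1] (3 cycles, including the fixed point 0).
With 3 cycles on 19 points, sign = (−1)^{19−3} = +1.
The Jacobi symbol (5|19) = +1 (Zolotarev) agrees.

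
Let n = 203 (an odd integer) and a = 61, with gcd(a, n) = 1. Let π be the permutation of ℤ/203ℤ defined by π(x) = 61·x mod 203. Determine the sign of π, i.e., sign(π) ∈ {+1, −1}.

+1

Start at x=157: 157 → 36 → 166 → 179 → 160 → 16 → 164 → … (one orbit).
Cycle lengths of π_61 on ℤ/203ℤ: [84, 84, 28, 6, 1]; 5 cycles in total.
sign(π) = (−1)^{n − #cycles} = (−1)^{203−5} = (−1)^198 = +1.
(61|203)_J = +1 (Zolotarev's lemma cross-check).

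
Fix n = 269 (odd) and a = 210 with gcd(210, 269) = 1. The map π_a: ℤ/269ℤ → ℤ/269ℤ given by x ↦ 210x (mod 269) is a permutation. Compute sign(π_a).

-1

Start at x=140: 140 → 79 → 181 → 81 → 63 → 49 → 68 → … (one orbit).
The orbit structure of x ↦ 210x mod 269: 2 orbits of sizes [268, 1].
With 2 cycles on 269 points, sign = (−1)^{269−2} = -1.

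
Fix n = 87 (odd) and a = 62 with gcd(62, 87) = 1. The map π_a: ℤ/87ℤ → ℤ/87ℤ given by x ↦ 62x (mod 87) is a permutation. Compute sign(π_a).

Trace 25: π^k(25) = [25, 71, 52, 5, 49, 80, 1] for k=0..6.
The orbit structure of x ↦ 62x mod 87: 8 orbits of sizes [14, 14, 14, 14, 14, 14, 2, 1].
Σ(ℓ_i−1) = 87−8 = 79; sign = (−1)^79 = -1.
Zolotarev: (62|87) = -1, matching the cycle-count sign.

-1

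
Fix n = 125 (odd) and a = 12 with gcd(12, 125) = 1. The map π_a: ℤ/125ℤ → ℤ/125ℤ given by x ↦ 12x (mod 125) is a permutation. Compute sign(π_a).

-1

Start at x=121: 121 → 77 → 49 → 88 → 56 → 47 → 64 → … (one orbit).
Decompose π into cycles: lengths [100, 20, 4, 1] (4 cycles, including the fixed point 0).
Σ(ℓ_i−1) = 125−4 = 121; sign = (−1)^121 = -1.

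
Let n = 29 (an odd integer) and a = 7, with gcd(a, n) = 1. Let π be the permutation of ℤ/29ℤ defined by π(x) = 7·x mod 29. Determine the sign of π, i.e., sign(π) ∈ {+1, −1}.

+1

Start at x=16: 16 → 25 → 1 → 7 → 20 → 24 → 23 → 16 (one orbit).
The orbit structure of x ↦ 7x mod 29: 5 orbits of sizes [7, 7, 7, 7, 1].
n − c = 29 − 5 = 24; sign = (−1)^24 = +1.
Via Zolotarev, sign(π_{7}) = (7|29) = +1.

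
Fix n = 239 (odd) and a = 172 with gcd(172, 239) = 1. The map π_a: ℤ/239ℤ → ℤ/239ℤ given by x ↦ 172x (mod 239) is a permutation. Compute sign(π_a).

Trace 238: π^k(238) = [238, 67, 52, 101, 164, 6, 76] for k=0..6.
π_172 has 8 disjoint cycles with lengths [34, 34, 34, 34, 34, 34, 34, 1] on {0,…,238}.
8 cycles on 239: each ℓ→(−1)^(ℓ−1), product (−1)^231 = -1.

-1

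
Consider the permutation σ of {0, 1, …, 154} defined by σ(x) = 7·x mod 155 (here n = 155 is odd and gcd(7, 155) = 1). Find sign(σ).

Trace 97: π^k(97) = [97, 59, 103, 101, 87, 144, 78] for k=0..6.
The orbit structure of x ↦ 7x mod 155: 6 orbits of sizes [60, 60, 15, 15, 4, 1].
Σ(ℓ_i−1) = 155−6 = 149; sign = (−1)^149 = -1.

-1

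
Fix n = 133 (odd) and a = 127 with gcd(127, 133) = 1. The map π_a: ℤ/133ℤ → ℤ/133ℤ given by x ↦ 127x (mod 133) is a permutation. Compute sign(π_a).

Start at x=99: 99 → 71 → 106 → 29 → 92 → 113 → 120 → … (one orbit).
Cycle lengths of π_127 on ℤ/133ℤ: [18, 18, 18, 18, 18, 18, 18, 1, 1, 1, 1, 1, 1, 1]; 14 cycles in total.
With 14 cycles on 133 points, sign = (−1)^{133−14} = -1.
Via Zolotarev, sign(π_{127}) = (127|133) = -1.

-1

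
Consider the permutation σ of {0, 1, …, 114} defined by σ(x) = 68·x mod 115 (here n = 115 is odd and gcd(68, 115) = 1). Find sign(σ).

Start at x=1: 1 → 68 → 24 → 22 → 1 (one orbit).
The orbit structure of x ↦ 68x mod 115: 35 orbits of sizes [4, 4, 4, 4, 4, 4, 4, 4, 4, 4, 4, 4, 4, 4, 4, 4, 4, 4, 4, 4, 4, 4, 4, 2, 2, 2, 2, 2, 2, 2, 2, 2, 2, 2, 1].
With 35 cycles on 115 points, sign = (−1)^{115−35} = +1.
Check: (68/115) = +1 by Zolotarev.

+1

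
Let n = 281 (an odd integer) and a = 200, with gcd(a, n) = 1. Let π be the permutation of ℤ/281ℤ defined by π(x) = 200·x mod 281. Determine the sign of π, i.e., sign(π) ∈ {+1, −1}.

+1

Trace 249: π^k(249) = [249, 63, 236, 273, 86, 59, 279] for k=0..6.
The orbit structure of x ↦ 200x mod 281: 9 orbits of sizes [35, 35, 35, 35, 35, 35, 35, 35, 1].
sign(π) = (−1)^{n − #cycles} = (−1)^{281−9} = (−1)^272 = +1.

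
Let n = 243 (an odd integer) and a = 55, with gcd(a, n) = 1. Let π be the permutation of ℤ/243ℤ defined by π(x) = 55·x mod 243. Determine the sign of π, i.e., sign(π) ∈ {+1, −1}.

Start at x=136: 136 → 190 → 1 → 55 → 109 → 163 → 217 → … (one orbit).
The orbit structure of x ↦ 55x mod 243: 63 orbits of sizes [9, 9, 9, 9, 9, 9, 9, 9, 9, 9, 9, 9, 9, 9, 9, 9, 9, 9, 3, 3, 3, 3, 3, 3, 3, 3, 3, 3, 3, 3, 3, 3, 3, 3, 3, 3, 1, 1, 1, 1, 1, 1, 1, 1, 1, 1, 1, 1, 1, 1, 1, 1, 1, 1, 1, 1, 1, 1, 1, 1, 1, 1, 1].
sign(π) = (−1)^{n − #cycles} = (−1)^{243−63} = (−1)^180 = +1.
Via Zolotarev, sign(π_{55}) = (55|243) = +1.

+1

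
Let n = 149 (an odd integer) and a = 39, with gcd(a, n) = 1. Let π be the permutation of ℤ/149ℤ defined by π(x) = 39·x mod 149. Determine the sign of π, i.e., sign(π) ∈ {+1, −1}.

+1

Start at x=127: 127 → 36 → 63 → 73 → 16 → 28 → 49 → … (one orbit).
5 cycles of lengths [37, 37, 37, 37, 1].
With 5 cycles on 149 points, sign = (−1)^{149−5} = +1.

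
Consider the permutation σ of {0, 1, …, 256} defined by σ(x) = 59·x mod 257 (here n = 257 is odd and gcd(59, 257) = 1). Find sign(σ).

Orbit of 72 under x↦59x: [72, 136, 57, 22, 13, 253, 21]… (length divides ord_257(59)).
Cycle lengths of π_59 on ℤ/257ℤ: [128, 128, 1]; 3 cycles in total.
Σ(ℓ_i−1) = 257−3 = 254; sign = (−1)^254 = +1.
Zolotarev: (59|257) = +1, matching the cycle-count sign.

+1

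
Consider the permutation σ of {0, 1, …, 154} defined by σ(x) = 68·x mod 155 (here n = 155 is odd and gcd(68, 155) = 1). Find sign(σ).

Orbit of 36 under x↦68x: [36, 123, 149, 57, 1, 68, 129]… (length divides ord_155(68)).
Cycle type of π: 12×10 + 6×5 + 4 + 1; total 17 cycles.
sign(π) = (−1)^{n − #cycles} = (−1)^{155−17} = (−1)^138 = +1.
Via Zolotarev, sign(π_{68}) = (68|155) = +1.

+1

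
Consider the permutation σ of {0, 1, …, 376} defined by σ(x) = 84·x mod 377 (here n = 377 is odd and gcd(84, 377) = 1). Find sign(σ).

+1

Start at x=376: 376 → 293 → 107 → 317 → 238 → 11 → 170 → … (one orbit).
Decompose π into cycles: lengths [84, 84, 84, 84, 28, 12, 1] (7 cycles, including the fixed point 0).
n − c = 377 − 7 = 370; sign = (−1)^370 = +1.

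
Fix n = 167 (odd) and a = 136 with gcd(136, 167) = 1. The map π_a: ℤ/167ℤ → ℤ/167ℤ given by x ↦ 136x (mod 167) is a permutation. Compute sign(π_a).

Start at x=10: 10 → 24 → 91 → 18 → 110 → 97 → 166 → … (one orbit).
The orbit structure of x ↦ 136x mod 167: 2 orbits of sizes [166, 1].
With 2 cycles on 167 points, sign = (−1)^{167−2} = -1.
Check: (136/167) = -1 by Zolotarev.

-1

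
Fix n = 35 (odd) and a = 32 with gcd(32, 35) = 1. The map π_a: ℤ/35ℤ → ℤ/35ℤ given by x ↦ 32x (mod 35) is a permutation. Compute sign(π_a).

Start at x=22: 22 → 4 → 23 → 1 → 32 → 9 → 8 → … (one orbit).
Cycle lengths of π_32 on ℤ/35ℤ: [12, 12, 4, 3, 3, 1]; 6 cycles in total.
sign(π) = (−1)^{n − #cycles} = (−1)^{35−6} = (−1)^29 = -1.
The Jacobi symbol (32|35) = -1 (Zolotarev) agrees.

-1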